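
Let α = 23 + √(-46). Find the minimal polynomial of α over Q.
m_α(x) = x^2 - 46x + 575

From α - 23 = √(-46), squaring gives (α - 23)^2 = -46, i.e. α^2 - 46α + 529 = -46, so α^2 - 46α + 575 = 0. The discriminant of x^2 - 46x + 575 is (-46)^2 - 4·(575) = 2116 - 2300 = -184, and 4·(-46) is not a perfect square in Q since -46 is squarefree and ≠ 1. Hence x^2 - 46x + 575 is irreducible over Q and is the minimal polynomial of α.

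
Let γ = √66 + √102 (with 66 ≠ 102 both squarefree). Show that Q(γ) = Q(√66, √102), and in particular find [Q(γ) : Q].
[Q(γ) : Q] = 4 (equivalently, Q(γ) = Q(√66, √102))

Obviously Q(γ) ⊆ Q(√66, √102), and [Q(√66, √102):Q] = 4 (since 66, 102 are distinct squarefree integers > 1 with 6732 not a perfect square). To show equality we compute the minimal polynomial of γ. From γ = √66 + √102: γ^2 = 66 + 2√(6732) + 102 = 168 + 2√(6732), so γ^2 - 168 = 2√(6732); squaring, (γ^2 - 168)^2 = 4·6732, i.e. γ^4 - 336γ^2 + 28224 - 26928 = 0, i.e. γ^4 - 336γ^2 + 1296 = 0. So γ is a root of x^4 - 336x^2 + 1296. This polynomial is irreducible over Q: it has no rational root (each ±√66 ± √102 is irrational), and any factorization into two quadratics over Q would force √(6732) ∈ Q (pairing opposite roots) or √66, √102 ∈ Q (other pairings), all impossible. Hence [Q(γ):Q] = 4 = [Q(√66, √102):Q], so Q(γ) = Q(√66, √102).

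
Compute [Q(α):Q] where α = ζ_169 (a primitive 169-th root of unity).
[Q(α):Q] = 156

The minimal polynomial of ζ_169 over Q is the 169-th cyclotomic polynomial Φ_169(x), which is irreducible over Q and has degree φ(169) = 156. Hence [Q(α):Q] = φ(169) = 156.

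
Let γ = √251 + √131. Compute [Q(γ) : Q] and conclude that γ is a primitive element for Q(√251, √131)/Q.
[Q(γ) : Q] = 4 (equivalently, Q(γ) = Q(√251, √131))

Obviously Q(γ) ⊆ Q(√251, √131), and [Q(√251, √131):Q] = 4 (since 251, 131 are distinct squarefree integers > 1 with 32881 not a perfect square). To show equality we compute the minimal polynomial of γ. From γ = √251 + √131: γ^2 = 251 + 2√(32881) + 131 = 382 + 2√(32881), so γ^2 - 382 = 2√(32881); squaring, (γ^2 - 382)^2 = 4·32881, i.e. γ^4 - 764γ^2 + 145924 - 131524 = 0, i.e. γ^4 - 764γ^2 + 14400 = 0. So γ is a root of x^4 - 764x^2 + 14400. This polynomial is irreducible over Q: it has no rational root (each ±√251 ± √131 is irrational), and any factorization into two quadratics over Q would force √(32881) ∈ Q (pairing opposite roots) or √251, √131 ∈ Q (other pairings), all impossible. Hence [Q(γ):Q] = 4 = [Q(√251, √131):Q], so Q(γ) = Q(√251, √131).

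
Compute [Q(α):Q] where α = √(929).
[Q(α):Q] = 2

[Q(α):Q] equals the degree of the minimal polynomial of α. Here α^2 = 929 and x^2 - 929 is irreducible (d = 929 is squarefree, ≠ 1, hence not a square), so deg(m_α) = 2. Thus [Q(α):Q] = 2.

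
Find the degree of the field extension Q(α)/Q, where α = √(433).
[Q(α):Q] = 2

[Q(α):Q] equals the degree of the minimal polynomial of α. Here α^2 = 433 and x^2 - 433 is irreducible (d = 433 is squarefree, ≠ 1, hence not a square), so deg(m_α) = 2. Thus [Q(α):Q] = 2.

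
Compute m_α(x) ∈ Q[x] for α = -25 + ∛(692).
m_α(x) = x^3 + 75x^2 + 1875x + 14933

Set β = α + 25 = ∛(692), so β^3 = 692. Then (α + 25)^3 - 692 = 0, i.e. α is a root of g(x) = (x + 25)^3 - 692 = x^3 + 75x^2 + 1875x + 14933. Since g(x) = h(x + 25) where h(x) = x^3 - 692, and h is irreducible over Q (because 692 is not a perfect cube, so h has no rational root, and a monic cubic with no rational root is irreducible), g is also irreducible (irreducibility is preserved under the substitution x → x + 25). Hence m_α(x) = x^3 + 75x^2 + 1875x + 14933.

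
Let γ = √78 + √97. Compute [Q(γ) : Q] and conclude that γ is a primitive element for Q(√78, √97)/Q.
[Q(γ) : Q] = 4 (equivalently, Q(γ) = Q(√78, √97))

Obviously Q(γ) ⊆ Q(√78, √97), and [Q(√78, √97):Q] = 4 (since 78, 97 are distinct squarefree integers > 1 with 7566 not a perfect square). To show equality we compute the minimal polynomial of γ. From γ = √78 + √97: γ^2 = 78 + 2√(7566) + 97 = 175 + 2√(7566), so γ^2 - 175 = 2√(7566); squaring, (γ^2 - 175)^2 = 4·7566, i.e. γ^4 - 350γ^2 + 30625 - 30264 = 0, i.e. γ^4 - 350γ^2 + 361 = 0. So γ is a root of x^4 - 350x^2 + 361. This polynomial is irreducible over Q: it has no rational root (each ±√78 ± √97 is irrational), and any factorization into two quadratics over Q would force √(7566) ∈ Q (pairing opposite roots) or √78, √97 ∈ Q (other pairings), all impossible. Hence [Q(γ):Q] = 4 = [Q(√78, √97):Q], so Q(γ) = Q(√78, √97).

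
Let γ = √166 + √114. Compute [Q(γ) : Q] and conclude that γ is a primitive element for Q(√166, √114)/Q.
[Q(γ) : Q] = 4 (equivalently, Q(γ) = Q(√166, √114))

Obviously Q(γ) ⊆ Q(√166, √114), and [Q(√166, √114):Q] = 4 (since 166, 114 are distinct squarefree integers > 1 with 18924 not a perfect square). To show equality we compute the minimal polynomial of γ. From γ = √166 + √114: γ^2 = 166 + 2√(18924) + 114 = 280 + 2√(18924), so γ^2 - 280 = 2√(18924); squaring, (γ^2 - 280)^2 = 4·18924, i.e. γ^4 - 560γ^2 + 78400 - 75696 = 0, i.e. γ^4 - 560γ^2 + 2704 = 0. So γ is a root of x^4 - 560x^2 + 2704. This polynomial is irreducible over Q: it has no rational root (each ±√166 ± √114 is irrational), and any factorization into two quadratics over Q would force √(18924) ∈ Q (pairing opposite roots) or √166, √114 ∈ Q (other pairings), all impossible. Hence [Q(γ):Q] = 4 = [Q(√166, √114):Q], so Q(γ) = Q(√166, √114).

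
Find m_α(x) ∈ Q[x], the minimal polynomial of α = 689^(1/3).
m_α(x) = x^3 - 689

α satisfies α^3 = 689, so x^3 - 689 annihilates α. By the rational root test, a rational root p/q (in lowest terms) of x^3 - 689 would satisfy p^3 = 689 q^3, forcing q = 1 and p^3 = 689; but 689 is not a perfect cube, contradiction. A monic cubic over Q with no rational root is irreducible (any nontrivial factorization would include a linear factor). Hence x^3 - 689 is the minimal polynomial of α, and in particular [Q(α):Q] = 3.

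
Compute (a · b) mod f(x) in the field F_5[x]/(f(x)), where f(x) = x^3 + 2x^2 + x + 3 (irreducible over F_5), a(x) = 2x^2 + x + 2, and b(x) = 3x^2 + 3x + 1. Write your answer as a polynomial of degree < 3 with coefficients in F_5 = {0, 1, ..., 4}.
a · b ≡ x^2 + 2x + 1 (mod f(x))

Multiply in F_5[x]: a(x)·b(x) = (2x^2 + x + 2)·(3x^2 + 3x + 1) = x^4 + 4x^3 + x^2 + 2x + 2. This has degree ≥ 3, so divide by f(x) over F_5: x^4 + 4x^3 + x^2 + 2x + 2 = (x + 2)·(x^3 + 2x^2 + x + 3) + (x^2 + 2x + 1). Hence a·b ≡ x^2 + 2x + 1 (mod f). (F_5[x]/(f) is a field with 5^3 = 125 elements since f is irreducible of degree 3.)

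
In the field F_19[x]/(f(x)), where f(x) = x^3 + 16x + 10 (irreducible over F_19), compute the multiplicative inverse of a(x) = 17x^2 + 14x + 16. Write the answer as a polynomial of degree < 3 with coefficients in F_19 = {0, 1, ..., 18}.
a(x)^(-1) ≡ 3x^2 + 9x + 2 (mod f(x))

Since f is irreducible over F_19, F_19[x]/(f) is a field and a(x) ≠ 0 has an inverse. Apply the extended Euclidean algorithm to f(x) and a(x) in F_19[x]: f(x) = (9x + 6)·a(x) + (16x + 9);  a(x) = (7x + 10)·(16x + 9) + (2). The last nonzero remainder is the constant 2 = gcd(f, a) in F_19. Back-substituting through the division chain expresses 2 = s(x)·a(x) + t(x)·f(x) with s(x) ≡ 6x^2 + 18x + 4 (mod f), so (6x^2 + 18x + 4)·a(x) ≡ 2 (mod f). Multiplying by 2^(-1) ≡ 10 in F_19 gives a(x)^(-1) ≡ 10·(6x^2 + 18x + 4) ≡ 3x^2 + 9x + 2 (mod f). Check: (17x^2 + 14x + 16)·(3x^2 + 9x + 2) = 13x^4 + 5x^3 + 18x^2 + x + 13 ≡ 1 (mod x^3 + 16x + 10).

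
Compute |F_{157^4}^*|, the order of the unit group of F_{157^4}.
|F_{157^4}^*| = 607573200

F_{157^4} has 157^4 = 607573201 elements; its multiplicative group consists of all nonzero elements, so |F_{157^4}^*| = 607573201 - 1 = 607573200. (It is cyclic since any finite subgroup of the multiplicative group of a field is cyclic.)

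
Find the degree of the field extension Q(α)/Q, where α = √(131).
[Q(α):Q] = 2

[Q(α):Q] equals the degree of the minimal polynomial of α. Here α^2 = 131 and x^2 - 131 is irreducible (d = 131 is squarefree, ≠ 1, hence not a square), so deg(m_α) = 2. Thus [Q(α):Q] = 2.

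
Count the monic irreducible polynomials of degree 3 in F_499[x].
There are 41417000 monic irreducible polynomials of degree 3 over F_499

Each element of F_{499^3} that lies in no proper subfield is a root of exactly one monic irreducible of degree 3 over F_499, and each such polynomial has 3 distinct roots in F_{499^3}. By Möbius inversion the count is N_499(3) = (1/3) Σ_{d|3} μ(3/d) · 499^d = (1/3)(μ(3)·499^1 + μ(1)·499^3) = 124251000/3 = 41417000.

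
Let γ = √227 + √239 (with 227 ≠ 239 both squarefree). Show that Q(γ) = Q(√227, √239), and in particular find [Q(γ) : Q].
[Q(γ) : Q] = 4 (equivalently, Q(γ) = Q(√227, √239))

Obviously Q(γ) ⊆ Q(√227, √239), and [Q(√227, √239):Q] = 4 (since 227, 239 are distinct squarefree integers > 1 with 54253 not a perfect square). To show equality we compute the minimal polynomial of γ. From γ = √227 + √239: γ^2 = 227 + 2√(54253) + 239 = 466 + 2√(54253), so γ^2 - 466 = 2√(54253); squaring, (γ^2 - 466)^2 = 4·54253, i.e. γ^4 - 932γ^2 + 217156 - 217012 = 0, i.e. γ^4 - 932γ^2 + 144 = 0. So γ is a root of x^4 - 932x^2 + 144. This polynomial is irreducible over Q: it has no rational root (each ±√227 ± √239 is irrational), and any factorization into two quadratics over Q would force √(54253) ∈ Q (pairing opposite roots) or √227, √239 ∈ Q (other pairings), all impossible. Hence [Q(γ):Q] = 4 = [Q(√227, √239):Q], so Q(γ) = Q(√227, √239).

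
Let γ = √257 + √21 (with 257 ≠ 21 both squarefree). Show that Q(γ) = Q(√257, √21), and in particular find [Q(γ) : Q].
[Q(γ) : Q] = 4 (equivalently, Q(γ) = Q(√257, √21))

Obviously Q(γ) ⊆ Q(√257, √21), and [Q(√257, √21):Q] = 4 (since 257, 21 are distinct squarefree integers > 1 with 5397 not a perfect square). To show equality we compute the minimal polynomial of γ. From γ = √257 + √21: γ^2 = 257 + 2√(5397) + 21 = 278 + 2√(5397), so γ^2 - 278 = 2√(5397); squaring, (γ^2 - 278)^2 = 4·5397, i.e. γ^4 - 556γ^2 + 77284 - 21588 = 0, i.e. γ^4 - 556γ^2 + 55696 = 0. So γ is a root of x^4 - 556x^2 + 55696. This polynomial is irreducible over Q: it has no rational root (each ±√257 ± √21 is irrational), and any factorization into two quadratics over Q would force √(5397) ∈ Q (pairing opposite roots) or √257, √21 ∈ Q (other pairings), all impossible. Hence [Q(γ):Q] = 4 = [Q(√257, √21):Q], so Q(γ) = Q(√257, √21).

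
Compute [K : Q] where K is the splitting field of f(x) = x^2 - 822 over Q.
[K : Q] = 2

f(x) = x^2 - 822 factors as (x - √822)(x + √822). The splitting field is K = Q(√822). Since 822 is squarefree and > 1, it is not a perfect square, so x^2 - 822 is irreducible over Q and [Q(√822) : Q] = 2. Hence [K : Q] = 2.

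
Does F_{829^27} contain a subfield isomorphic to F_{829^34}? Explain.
No: F_{829^34} is not a subfield of F_{829^27}

F_{p^m} embeds in F_{p^n} iff m | n. Here 34 ∤ 27 (since 27 = 0·34 + 27 with remainder 27 ≠ 0), so F_{829^34} is not a subfield of F_{829^27}. Equivalently: if it were, the tower law would give 34 = [F_{829^34}:F_829] dividing [F_{829^27}:F_829] = 27, contradiction.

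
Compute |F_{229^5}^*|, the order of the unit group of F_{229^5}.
|F_{229^5}^*| = 629763392148

F_{229^5} has 229^5 = 629763392149 elements; its multiplicative group consists of all nonzero elements, so |F_{229^5}^*| = 629763392149 - 1 = 629763392148. (It is cyclic since any finite subgroup of the multiplicative group of a field is cyclic.)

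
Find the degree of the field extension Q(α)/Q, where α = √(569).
[Q(α):Q] = 2

[Q(α):Q] equals the degree of the minimal polynomial of α. Here α^2 = 569 and x^2 - 569 is irreducible (d = 569 is squarefree, ≠ 1, hence not a square), so deg(m_α) = 2. Thus [Q(α):Q] = 2.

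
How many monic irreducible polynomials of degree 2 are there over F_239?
There are 28441 monic irreducible polynomials of degree 2 over F_239

Each element of F_{239^2} that lies in no proper subfield is a root of exactly one monic irreducible of degree 2 over F_239, and each such polynomial has 2 distinct roots in F_{239^2}. By Möbius inversion the count is N_239(2) = (1/2) Σ_{d|2} μ(2/d) · 239^d = (1/2)(μ(2)·239^1 + μ(1)·239^2) = 56882/2 = 28441.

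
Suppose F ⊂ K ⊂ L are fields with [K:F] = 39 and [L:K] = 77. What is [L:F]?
[L:F] = 3003

The tower law says that for any tower of field extensions F ⊂ K ⊂ L with finite degrees, [L:F] = [L:K] · [K:F]. Here this gives [L:F] = 77 · 39 = 3003.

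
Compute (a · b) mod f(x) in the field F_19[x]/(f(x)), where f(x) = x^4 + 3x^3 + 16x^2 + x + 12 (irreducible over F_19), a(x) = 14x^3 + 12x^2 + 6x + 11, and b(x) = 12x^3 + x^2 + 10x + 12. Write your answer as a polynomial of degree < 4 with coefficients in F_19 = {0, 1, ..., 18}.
a · b ≡ 2x^3 + 5x^2 + 3x + 11 (mod f(x))

Multiply in F_19[x]: a(x)·b(x) = (14x^3 + 12x^2 + 6x + 11)·(12x^3 + x^2 + 10x + 12) = 16x^6 + 6x^5 + 15x^4 + 8x^3 + 6x^2 + 11x + 18. This has degree ≥ 4, so divide by f(x) over F_19: 16x^6 + 6x^5 + 15x^4 + 8x^3 + 6x^2 + 11x + 18 = (16x^2 + 15x + 18)·(x^4 + 3x^3 + 16x^2 + x + 12) + (2x^3 + 5x^2 + 3x + 11). Hence a·b ≡ 2x^3 + 5x^2 + 3x + 11 (mod f). (F_19[x]/(f) is a field with 19^4 = 130321 elements since f is irreducible of degree 4.)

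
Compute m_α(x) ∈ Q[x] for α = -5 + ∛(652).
m_α(x) = x^3 + 15x^2 + 75x - 527

Set β = α + 5 = ∛(652), so β^3 = 652. Then (α + 5)^3 - 652 = 0, i.e. α is a root of g(x) = (x + 5)^3 - 652 = x^3 + 15x^2 + 75x - 527. Since g(x) = h(x + 5) where h(x) = x^3 - 652, and h is irreducible over Q (because 652 is not a perfect cube, so h has no rational root, and a monic cubic with no rational root is irreducible), g is also irreducible (irreducibility is preserved under the substitution x → x + 5). Hence m_α(x) = x^3 + 15x^2 + 75x - 527.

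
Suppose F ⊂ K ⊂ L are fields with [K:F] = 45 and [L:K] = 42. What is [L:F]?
[L:F] = 1890

The tower law says that for any tower of field extensions F ⊂ K ⊂ L with finite degrees, [L:F] = [L:K] · [K:F]. Here this gives [L:F] = 42 · 45 = 1890.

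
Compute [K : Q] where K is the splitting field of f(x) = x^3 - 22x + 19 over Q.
[K : Q] = 6

By the rational root test, any rational root of the monic integer polynomial f(x) = x^3 - 22x + 19 must be an integer dividing the constant term 19, i.e. one of ±{1, 19}. Evaluating: f(1) = -2, f(-1) = 40, f(19) = 6460, f(-19) = -6422; none is 0, so f has no rational root and is therefore irreducible over Q (a cubic with no linear factor over a field is irreducible). For an irreducible cubic, the Galois group is A_3 or S_3 according as the discriminant disc(f) = -4a^3 - 27b^2 = -4·(-22)^3 - 27·(19)^2 = 32845 is or is not a square in Q. Here disc(f) = 32845 is not a perfect square in Q, so the Galois group of f over Q is not contained in A_3 and must be all of S_3. The splitting field has degree |S_3| = 6 over Q, so [K : Q] = 6.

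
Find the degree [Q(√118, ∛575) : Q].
[Q(√118, ∛575) : Q] = 6

Let L = Q(√118, ∛575). Since Q(√118) ⊂ L and [Q(√118):Q] = 2, the tower law gives 2 | [L:Q]. Likewise Q(∛575) ⊂ L with [Q(∛575):Q] = 3 (because 575 is not a perfect cube), so 3 | [L:Q]. As gcd(2,3) = 1, [L:Q] is divisible by 6. Conversely L is generated over Q by √118 and ∛575, so [L:Q] ≤ 2·3 = 6. Therefore [Q(√118, ∛575) : Q] = 6.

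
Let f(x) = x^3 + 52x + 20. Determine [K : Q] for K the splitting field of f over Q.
[K : Q] = 6

By the rational root test, any rational root of the monic integer polynomial f(x) = x^3 + 52x + 20 must be an integer dividing the constant term 20, i.e. one of ±{1, 2, 4, 5, 10, 20}. Evaluating: f(1) = 73, f(-1) = -33, f(2) = 132, f(-2) = -92, f(4) = 292, f(-4) = -252, f(5) = 405, f(-5) = -365, f(10) = 1540, f(-10) = -1500, f(20) = 9060, f(-20) = -9020; none is 0, so f has no rational root and is therefore irreducible over Q (a cubic with no linear factor over a field is irreducible). For an irreducible cubic, the Galois group is A_3 or S_3 according as the discriminant disc(f) = -4a^3 - 27b^2 = -4·(52)^3 - 27·(20)^2 = -573232 is or is not a square in Q. Here disc(f) = -573232 is not a perfect square in Q, so the Galois group of f over Q is not contained in A_3 and must be all of S_3. The splitting field has degree |S_3| = 6 over Q, so [K : Q] = 6.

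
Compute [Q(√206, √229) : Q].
[Q(√206, √229) : Q] = 4

[Q(√206):Q] = 2 (min poly x^2 - 206, irreducible since 206 is squarefree > 1). For the top step, suppose √229 ∈ Q(√206), say √229 = c + d√206 with c, d ∈ Q. Squaring: 229 = c^2 + 206d^2 + 2cd√206. Since √206 ∉ Q this forces 2cd = 0. If d = 0 then √229 = c ∈ Q, contradicting 229 squarefree > 1. If c = 0 then 229 = 206d^2, so 206·229 = (206d)^2 is a perfect square in Q — but 206·229 = 47174 is not a perfect square (since 206 and 229 are distinct squarefree integers). Contradiction. Hence √229 ∉ Q(√206), so x^2 - 229 stays irreducible over Q(√206) and [Q(√206, √229) : Q(√206)] = 2. By the tower law, [Q(√206, √229) : Q] = 2 · 2 = 4.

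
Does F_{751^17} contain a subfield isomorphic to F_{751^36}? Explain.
No: F_{751^36} is not a subfield of F_{751^17}

F_{p^m} embeds in F_{p^n} iff m | n. Here 36 ∤ 17 (since 17 = 0·36 + 17 with remainder 17 ≠ 0), so F_{751^36} is not a subfield of F_{751^17}. Equivalently: if it were, the tower law would give 36 = [F_{751^36}:F_751] dividing [F_{751^17}:F_751] = 17, contradiction.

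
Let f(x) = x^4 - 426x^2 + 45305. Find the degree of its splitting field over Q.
[K : Q] = 4

Solving the quadratic in x^2: x^2 = (426 ± √(426^2 - 4·45305))/2 = (426 ± √256)/2 = (426 ± 16)/2, giving x^2 = 221 or x^2 = 205. So f(x) = (x^2 - 221)(x^2 - 205) and the roots of f are ±√221, ±√205. Hence the splitting field is K = Q(√221, √205). Since 221 and 205 are distinct squarefree integers > 1, their product 45305 is not a perfect square, so √205 ∉ Q(√221). By the tower law [K:Q] = [Q(√221,√205):Q(√221)] · [Q(√221):Q] = 2 · 2 = 4.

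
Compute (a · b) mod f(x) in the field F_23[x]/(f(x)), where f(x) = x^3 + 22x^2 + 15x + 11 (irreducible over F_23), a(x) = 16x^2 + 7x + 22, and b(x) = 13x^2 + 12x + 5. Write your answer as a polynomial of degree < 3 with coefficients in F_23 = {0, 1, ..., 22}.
a · b ≡ 6x^2 + 7x + 22 (mod f(x))

Multiply in F_23[x]: a(x)·b(x) = (16x^2 + 7x + 22)·(13x^2 + 12x + 5) = x^4 + 7x^3 + 13x^2 + 18. This has degree ≥ 3, so divide by f(x) over F_23: x^4 + 7x^3 + 13x^2 + 18 = (x + 8)·(x^3 + 22x^2 + 15x + 11) + (6x^2 + 7x + 22). Hence a·b ≡ 6x^2 + 7x + 22 (mod f). (F_23[x]/(f) is a field with 23^3 = 12167 elements since f is irreducible of degree 3.)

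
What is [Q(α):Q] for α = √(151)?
[Q(α):Q] = 2

[Q(α):Q] equals the degree of the minimal polynomial of α. Here α^2 = 151 and x^2 - 151 is irreducible (d = 151 is squarefree, ≠ 1, hence not a square), so deg(m_α) = 2. Thus [Q(α):Q] = 2.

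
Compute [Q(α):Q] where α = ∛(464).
[Q(α):Q] = 3

The minimal polynomial of α is x^3 - 464, irreducible over Q since 464 is not a perfect cube (so x^3 - 464 has no rational root). Hence [Q(α):Q] = deg(m_α) = 3.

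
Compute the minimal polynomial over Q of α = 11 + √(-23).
m_α(x) = x^2 - 22x + 144

From α - 11 = √(-23), squaring gives (α - 11)^2 = -23, i.e. α^2 - 22α + 121 = -23, so α^2 - 22α + 144 = 0. The discriminant of x^2 - 22x + 144 is (-22)^2 - 4·(144) = 484 - 576 = -92, and 4·(-23) is not a perfect square in Q since -23 is squarefree and ≠ 1. Hence x^2 - 22x + 144 is irreducible over Q and is the minimal polynomial of α.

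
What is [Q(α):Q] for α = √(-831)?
[Q(α):Q] = 2

[Q(α):Q] equals the degree of the minimal polynomial of α. Here α^2 = -831 and x^2 + 831 is irreducible (d = -831 is squarefree, ≠ 1, hence not a square), so deg(m_α) = 2. Thus [Q(α):Q] = 2.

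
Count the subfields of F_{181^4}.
F_{181^4} has 3 subfields

The subfields of F_{p^n} are exactly the fields F_{p^d} for d | n (each is the fixed field of the unique index-d subgroup of Gal(F_{p^n}/F_p) ≅ Z/nZ). The divisors of n = 4 are {1, 2, 4}, giving 3 subfields: F_{181^1}, F_{181^2}, F_{181^4}.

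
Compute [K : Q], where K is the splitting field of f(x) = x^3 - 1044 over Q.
[K : Q] = 6

The roots of x^3 - 1044 are ∛1044, ω∛1044, ω^2∛1044 where ω = e^(2πi/3) is a primitive cube root of unity, so K = Q(∛1044, ω). Now [Q(∛1044):Q] = 3 (since 1044 is not a perfect cube, x^3 - 1044 is irreducible) and [Q(ω):Q] = 2. Both 2 and 3 divide [K:Q], and [K:Q] ≤ 3·2 = 6, so [K:Q] = 6. (Equivalently: Q(∛1044) ⊂ R but ω ∉ R, so [K : Q(∛1044)] = 2.)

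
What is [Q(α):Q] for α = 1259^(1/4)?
[Q(α):Q] = 4

α is a root of x^4 - 1259. By Eisenstein's criterion at the prime p = 1259 (which divides the constant term 1259 but p^2 = 1585081 does not, since 1259 is squarefree), x^4 - 1259 is irreducible over Q. Hence [Q(α):Q] = 4.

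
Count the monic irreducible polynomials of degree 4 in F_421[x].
There are 7853548710 monic irreducible polynomials of degree 4 over F_421

Each element of F_{421^4} that lies in no proper subfield is a root of exactly one monic irreducible of degree 4 over F_421, and each such polynomial has 4 distinct roots in F_{421^4}. By Möbius inversion the count is N_421(4) = (1/4) Σ_{d|4} μ(4/d) · 421^d = (1/4)(μ(4)·421^1 + μ(2)·421^2 + μ(1)·421^4) = 31414194840/4 = 7853548710.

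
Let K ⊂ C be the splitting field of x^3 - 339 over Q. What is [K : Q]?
[K : Q] = 6

The roots of x^3 - 339 are ∛339, ω∛339, ω^2∛339 where ω = e^(2πi/3) is a primitive cube root of unity, so K = Q(∛339, ω). Now [Q(∛339):Q] = 3 (since 339 is not a perfect cube, x^3 - 339 is irreducible) and [Q(ω):Q] = 2. Both 2 and 3 divide [K:Q], and [K:Q] ≤ 3·2 = 6, so [K:Q] = 6. (Equivalently: Q(∛339) ⊂ R but ω ∉ R, so [K : Q(∛339)] = 2.)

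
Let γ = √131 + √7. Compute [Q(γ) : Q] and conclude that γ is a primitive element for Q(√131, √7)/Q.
[Q(γ) : Q] = 4 (equivalently, Q(γ) = Q(√131, √7))

Obviously Q(γ) ⊆ Q(√131, √7), and [Q(√131, √7):Q] = 4 (since 131, 7 are distinct squarefree integers > 1 with 917 not a perfect square). To show equality we compute the minimal polynomial of γ. From γ = √131 + √7: γ^2 = 131 + 2√(917) + 7 = 138 + 2√(917), so γ^2 - 138 = 2√(917); squaring, (γ^2 - 138)^2 = 4·917, i.e. γ^4 - 276γ^2 + 19044 - 3668 = 0, i.e. γ^4 - 276γ^2 + 15376 = 0. So γ is a root of x^4 - 276x^2 + 15376. This polynomial is irreducible over Q: it has no rational root (each ±√131 ± √7 is irrational), and any factorization into two quadratics over Q would force √(917) ∈ Q (pairing opposite roots) or √131, √7 ∈ Q (other pairings), all impossible. Hence [Q(γ):Q] = 4 = [Q(√131, √7):Q], so Q(γ) = Q(√131, √7).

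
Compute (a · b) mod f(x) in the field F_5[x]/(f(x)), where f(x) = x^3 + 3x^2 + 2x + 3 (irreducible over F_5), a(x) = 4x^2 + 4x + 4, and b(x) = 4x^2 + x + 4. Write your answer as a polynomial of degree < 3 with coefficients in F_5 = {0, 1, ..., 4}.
a · b ≡ 3x^2 + 3x (mod f(x))

Multiply in F_5[x]: a(x)·b(x) = (4x^2 + 4x + 4)·(4x^2 + x + 4) = x^4 + x^2 + 1. This has degree ≥ 3, so divide by f(x) over F_5: x^4 + x^2 + 1 = (x + 2)·(x^3 + 3x^2 + 2x + 3) + (3x^2 + 3x). Hence a·b ≡ 3x^2 + 3x (mod f). (F_5[x]/(f) is a field with 5^3 = 125 elements since f is irreducible of degree 3.)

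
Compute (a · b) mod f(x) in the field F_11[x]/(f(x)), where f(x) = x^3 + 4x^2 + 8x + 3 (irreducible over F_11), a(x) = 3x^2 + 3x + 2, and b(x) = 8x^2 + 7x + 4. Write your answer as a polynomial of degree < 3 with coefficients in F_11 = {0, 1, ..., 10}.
a · b ≡ 6x^2 + 10x + 7 (mod f(x))

Multiply in F_11[x]: a(x)·b(x) = (3x^2 + 3x + 2)·(8x^2 + 7x + 4) = 2x^4 + x^3 + 5x^2 + 4x + 8. This has degree ≥ 3, so divide by f(x) over F_11: 2x^4 + x^3 + 5x^2 + 4x + 8 = (2x + 4)·(x^3 + 4x^2 + 8x + 3) + (6x^2 + 10x + 7). Hence a·b ≡ 6x^2 + 10x + 7 (mod f). (F_11[x]/(f) is a field with 11^3 = 1331 elements since f is irreducible of degree 3.)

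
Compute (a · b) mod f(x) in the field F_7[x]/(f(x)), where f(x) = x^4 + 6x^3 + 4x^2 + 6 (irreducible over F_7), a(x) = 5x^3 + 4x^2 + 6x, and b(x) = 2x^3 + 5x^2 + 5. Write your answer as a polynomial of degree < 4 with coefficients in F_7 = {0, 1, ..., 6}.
a · b ≡ 2x^3 + 2x^2 + 3x (mod f(x))

Multiply in F_7[x]: a(x)·b(x) = (5x^3 + 4x^2 + 6x)·(2x^3 + 5x^2 + 5) = 3x^6 + 5x^5 + 4x^4 + 6x^3 + 6x^2 + 2x. This has degree ≥ 4, so divide by f(x) over F_7: 3x^6 + 5x^5 + 4x^4 + 6x^3 + 6x^2 + 2x = (3x^2 + x)·(x^4 + 6x^3 + 4x^2 + 6) + (2x^3 + 2x^2 + 3x). Hence a·b ≡ 2x^3 + 2x^2 + 3x (mod f). (F_7[x]/(f) is a field with 7^4 = 2401 elements since f is irreducible of degree 4.)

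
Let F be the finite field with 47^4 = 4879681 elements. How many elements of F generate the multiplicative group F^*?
There are φ(4879680) = 1081344 primitive elements

F_q^* is cyclic of order q - 1 = 4879680. A cyclic group of order m has exactly φ(m) generators. Here m = 4879680 = 2^6 · 3 · 5 · 13 · 17 · 23, so the number of primitive elements is φ(4879680) = 1081344.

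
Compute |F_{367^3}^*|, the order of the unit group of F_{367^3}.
|F_{367^3}^*| = 49430862

F_{367^3} has 367^3 = 49430863 elements; its multiplicative group consists of all nonzero elements, so |F_{367^3}^*| = 49430863 - 1 = 49430862. (It is cyclic since any finite subgroup of the multiplicative group of a field is cyclic.)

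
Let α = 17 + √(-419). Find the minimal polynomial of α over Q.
m_α(x) = x^2 - 34x + 708

From α - 17 = √(-419), squaring gives (α - 17)^2 = -419, i.e. α^2 - 34α + 289 = -419, so α^2 - 34α + 708 = 0. The discriminant of x^2 - 34x + 708 is (-34)^2 - 4·(708) = 1156 - 2832 = -1676, and 4·(-419) is not a perfect square in Q since -419 is squarefree and ≠ 1. Hence x^2 - 34x + 708 is irreducible over Q and is the minimal polynomial of α.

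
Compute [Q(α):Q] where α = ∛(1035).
[Q(α):Q] = 3

The minimal polynomial of α is x^3 - 1035, irreducible over Q since 1035 is not a perfect cube (so x^3 - 1035 has no rational root). Hence [Q(α):Q] = deg(m_α) = 3.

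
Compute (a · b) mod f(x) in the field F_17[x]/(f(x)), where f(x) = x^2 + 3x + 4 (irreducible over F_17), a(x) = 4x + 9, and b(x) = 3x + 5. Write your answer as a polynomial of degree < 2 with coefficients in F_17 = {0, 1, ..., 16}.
a · b ≡ 11x + 14 (mod f(x))

Multiply in F_17[x]: a(x)·b(x) = (4x + 9)·(3x + 5) = 12x^2 + 13x + 11. This has degree ≥ 2, so divide by f(x) over F_17: 12x^2 + 13x + 11 = (12)·(x^2 + 3x + 4) + (11x + 14). Hence a·b ≡ 11x + 14 (mod f). (F_17[x]/(f) is a field with 17^2 = 289 elements since f is irreducible of degree 2.)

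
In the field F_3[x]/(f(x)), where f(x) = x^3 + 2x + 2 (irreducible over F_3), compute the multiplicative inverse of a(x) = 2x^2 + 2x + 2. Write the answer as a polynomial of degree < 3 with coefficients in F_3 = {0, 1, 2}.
a(x)^(-1) ≡ x^2 + 1 (mod f(x))

Since f is irreducible over F_3, F_3[x]/(f) is a field and a(x) ≠ 0 has an inverse. Apply the extended Euclidean algorithm to f(x) and a(x) in F_3[x]: f(x) = (2x + 1)·a(x) + (2x);  a(x) = (x + 1)·(2x) + (2). The last nonzero remainder is the constant 2 = gcd(f, a) in F_3. Back-substituting through the division chain expresses 2 = s(x)·a(x) + t(x)·f(x) with s(x) ≡ 2x^2 + 2 (mod f), so (2x^2 + 2)·a(x) ≡ 2 (mod f). Multiplying by 2^(-1) ≡ 2 in F_3 gives a(x)^(-1) ≡ 2·(2x^2 + 2) ≡ x^2 + 1 (mod f). Check: (2x^2 + 2x + 2)·(x^2 + 1) = 2x^4 + 2x^3 + x^2 + 2x + 2 ≡ 1 (mod x^3 + 2x + 2).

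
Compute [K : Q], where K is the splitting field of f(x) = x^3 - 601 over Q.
[K : Q] = 6

The roots of x^3 - 601 are ∛601, ω∛601, ω^2∛601 where ω = e^(2πi/3) is a primitive cube root of unity, so K = Q(∛601, ω). Now [Q(∛601):Q] = 3 (since 601 is not a perfect cube, x^3 - 601 is irreducible) and [Q(ω):Q] = 2. Both 2 and 3 divide [K:Q], and [K:Q] ≤ 3·2 = 6, so [K:Q] = 6. (Equivalently: Q(∛601) ⊂ R but ω ∉ R, so [K : Q(∛601)] = 2.)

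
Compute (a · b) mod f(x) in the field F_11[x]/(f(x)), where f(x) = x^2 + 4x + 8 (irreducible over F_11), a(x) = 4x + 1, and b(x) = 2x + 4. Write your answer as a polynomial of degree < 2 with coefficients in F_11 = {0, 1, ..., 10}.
a · b ≡ 8x + 6 (mod f(x))

Multiply in F_11[x]: a(x)·b(x) = (4x + 1)·(2x + 4) = 8x^2 + 7x + 4. This has degree ≥ 2, so divide by f(x) over F_11: 8x^2 + 7x + 4 = (8)·(x^2 + 4x + 8) + (8x + 6). Hence a·b ≡ 8x + 6 (mod f). (F_11[x]/(f) is a field with 11^2 = 121 elements since f is irreducible of degree 2.)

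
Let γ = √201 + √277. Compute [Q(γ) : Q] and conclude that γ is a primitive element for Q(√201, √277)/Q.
[Q(γ) : Q] = 4 (equivalently, Q(γ) = Q(√201, √277))

Obviously Q(γ) ⊆ Q(√201, √277), and [Q(√201, √277):Q] = 4 (since 201, 277 are distinct squarefree integers > 1 with 55677 not a perfect square). To show equality we compute the minimal polynomial of γ. From γ = √201 + √277: γ^2 = 201 + 2√(55677) + 277 = 478 + 2√(55677), so γ^2 - 478 = 2√(55677); squaring, (γ^2 - 478)^2 = 4·55677, i.e. γ^4 - 956γ^2 + 228484 - 222708 = 0, i.e. γ^4 - 956γ^2 + 5776 = 0. So γ is a root of x^4 - 956x^2 + 5776. This polynomial is irreducible over Q: it has no rational root (each ±√201 ± √277 is irrational), and any factorization into two quadratics over Q would force √(55677) ∈ Q (pairing opposite roots) or √201, √277 ∈ Q (other pairings), all impossible. Hence [Q(γ):Q] = 4 = [Q(√201, √277):Q], so Q(γ) = Q(√201, √277).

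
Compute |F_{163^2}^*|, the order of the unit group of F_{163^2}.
|F_{163^2}^*| = 26568

F_{163^2} has 163^2 = 26569 elements; its multiplicative group consists of all nonzero elements, so |F_{163^2}^*| = 26569 - 1 = 26568. (It is cyclic since any finite subgroup of the multiplicative group of a field is cyclic.)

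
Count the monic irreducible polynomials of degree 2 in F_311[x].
There are 48205 monic irreducible polynomials of degree 2 over F_311

Each element of F_{311^2} that lies in no proper subfield is a root of exactly one monic irreducible of degree 2 over F_311, and each such polynomial has 2 distinct roots in F_{311^2}. By Möbius inversion the count is N_311(2) = (1/2) Σ_{d|2} μ(2/d) · 311^d = (1/2)(μ(2)·311^1 + μ(1)·311^2) = 96410/2 = 48205.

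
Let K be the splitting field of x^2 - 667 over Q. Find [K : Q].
[K : Q] = 2

f(x) = x^2 - 667 factors as (x - √667)(x + √667). The splitting field is K = Q(√667). Since 667 is squarefree and > 1, it is not a perfect square, so x^2 - 667 is irreducible over Q and [Q(√667) : Q] = 2. Hence [K : Q] = 2.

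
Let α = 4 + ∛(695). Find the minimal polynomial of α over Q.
m_α(x) = x^3 - 12x^2 + 48x - 759

Set β = α - 4 = ∛(695), so β^3 = 695. Then (α - 4)^3 - 695 = 0, i.e. α is a root of g(x) = (x - 4)^3 - 695 = x^3 - 12x^2 + 48x - 759. Since g(x) = h(x - 4) where h(x) = x^3 - 695, and h is irreducible over Q (because 695 is not a perfect cube, so h has no rational root, and a monic cubic with no rational root is irreducible), g is also irreducible (irreducibility is preserved under the substitution x → x - 4). Hence m_α(x) = x^3 - 12x^2 + 48x - 759.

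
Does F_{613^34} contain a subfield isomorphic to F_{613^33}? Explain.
No: F_{613^33} is not a subfield of F_{613^34}

F_{p^m} embeds in F_{p^n} iff m | n. Here 33 ∤ 34 (since 34 = 1·33 + 1 with remainder 1 ≠ 0), so F_{613^33} is not a subfield of F_{613^34}. Equivalently: if it were, the tower law would give 33 = [F_{613^33}:F_613] dividing [F_{613^34}:F_613] = 34, contradiction.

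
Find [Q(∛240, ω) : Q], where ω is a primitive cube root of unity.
[Q(∛240, ω) : Q] = 6

[Q(∛240):Q] = 3 (min poly x^3 - 240, irreducible since 240 is not a perfect cube). [Q(ω):Q] = 2 (min poly x^2 + x + 1). Since Q(∛240) ⊂ R and ω ∉ R, we have ω ∉ Q(∛240), so x^2 + x + 1 remains irreducible over Q(∛240) and [Q(∛240, ω) : Q(∛240)] = 2. By the tower law, [Q(∛240, ω) : Q] = 3 · 2 = 6. (In fact Q(∛240, ω) is the splitting field of x^3 - 240 over Q.)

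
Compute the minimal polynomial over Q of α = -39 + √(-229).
m_α(x) = x^2 + 78x + 1750

From α + 39 = √(-229), squaring gives (α + 39)^2 = -229, i.e. α^2 + 78α + 1521 = -229, so α^2 + 78α + 1750 = 0. The discriminant of x^2 + 78x + 1750 is (78)^2 - 4·(1750) = 6084 - 7000 = -916, and 4·(-229) is not a perfect square in Q since -229 is squarefree and ≠ 1. Hence x^2 + 78x + 1750 is irreducible over Q and is the minimal polynomial of α.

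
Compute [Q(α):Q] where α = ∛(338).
[Q(α):Q] = 3

The minimal polynomial of α is x^3 - 338, irreducible over Q since 338 is not a perfect cube (so x^3 - 338 has no rational root). Hence [Q(α):Q] = deg(m_α) = 3.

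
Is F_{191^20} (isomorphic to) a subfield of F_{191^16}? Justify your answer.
No: F_{191^20} is not a subfield of F_{191^16}

F_{p^m} embeds in F_{p^n} iff m | n. Here 20 ∤ 16 (since 16 = 0·20 + 16 with remainder 16 ≠ 0), so F_{191^20} is not a subfield of F_{191^16}. Equivalently: if it were, the tower law would give 20 = [F_{191^20}:F_191] dividing [F_{191^16}:F_191] = 16, contradiction.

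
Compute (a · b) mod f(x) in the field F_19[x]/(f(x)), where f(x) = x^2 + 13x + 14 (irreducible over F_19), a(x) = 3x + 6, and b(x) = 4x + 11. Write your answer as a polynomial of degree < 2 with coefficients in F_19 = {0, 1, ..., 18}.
a · b ≡ 15x + 12 (mod f(x))

Multiply in F_19[x]: a(x)·b(x) = (3x + 6)·(4x + 11) = 12x^2 + 9. This has degree ≥ 2, so divide by f(x) over F_19: 12x^2 + 9 = (12)·(x^2 + 13x + 14) + (15x + 12). Hence a·b ≡ 15x + 12 (mod f). (F_19[x]/(f) is a field with 19^2 = 361 elements since f is irreducible of degree 2.)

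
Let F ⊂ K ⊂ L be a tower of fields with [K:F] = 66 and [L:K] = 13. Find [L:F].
[L:F] = 858

The tower law says that for any tower of field extensions F ⊂ K ⊂ L with finite degrees, [L:F] = [L:K] · [K:F]. Here this gives [L:F] = 13 · 66 = 858.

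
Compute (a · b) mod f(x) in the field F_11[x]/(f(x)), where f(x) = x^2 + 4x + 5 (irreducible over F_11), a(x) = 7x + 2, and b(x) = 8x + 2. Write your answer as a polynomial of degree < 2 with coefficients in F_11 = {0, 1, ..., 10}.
a · b ≡ 4x + 10 (mod f(x))

Multiply in F_11[x]: a(x)·b(x) = (7x + 2)·(8x + 2) = x^2 + 8x + 4. This has degree ≥ 2, so divide by f(x) over F_11: x^2 + 8x + 4 = (1)·(x^2 + 4x + 5) + (4x + 10). Hence a·b ≡ 4x + 10 (mod f). (F_11[x]/(f) is a field with 11^2 = 121 elements since f is irreducible of degree 2.)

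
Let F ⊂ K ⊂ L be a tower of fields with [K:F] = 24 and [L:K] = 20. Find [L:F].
[L:F] = 480

The tower law says that for any tower of field extensions F ⊂ K ⊂ L with finite degrees, [L:F] = [L:K] · [K:F]. Here this gives [L:F] = 20 · 24 = 480.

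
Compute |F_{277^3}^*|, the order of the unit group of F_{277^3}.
|F_{277^3}^*| = 21253932

F_{277^3} has 277^3 = 21253933 elements; its multiplicative group consists of all nonzero elements, so |F_{277^3}^*| = 21253933 - 1 = 21253932. (It is cyclic since any finite subgroup of the multiplicative group of a field is cyclic.)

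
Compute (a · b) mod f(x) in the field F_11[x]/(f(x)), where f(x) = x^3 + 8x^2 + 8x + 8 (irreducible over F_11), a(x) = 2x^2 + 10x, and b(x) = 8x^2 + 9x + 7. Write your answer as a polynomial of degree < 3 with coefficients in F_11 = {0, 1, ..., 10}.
a · b ≡ 7x^2 + 6x + 9 (mod f(x))

Multiply in F_11[x]: a(x)·b(x) = (2x^2 + 10x)·(8x^2 + 9x + 7) = 5x^4 + 10x^3 + 5x^2 + 4x. This has degree ≥ 3, so divide by f(x) over F_11: 5x^4 + 10x^3 + 5x^2 + 4x = (5x + 3)·(x^3 + 8x^2 + 8x + 8) + (7x^2 + 6x + 9). Hence a·b ≡ 7x^2 + 6x + 9 (mod f). (F_11[x]/(f) is a field with 11^3 = 1331 elements since f is irreducible of degree 3.)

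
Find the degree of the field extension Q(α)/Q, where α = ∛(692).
[Q(α):Q] = 3

The minimal polynomial of α is x^3 - 692, irreducible over Q since 692 is not a perfect cube (so x^3 - 692 has no rational root). Hence [Q(α):Q] = deg(m_α) = 3.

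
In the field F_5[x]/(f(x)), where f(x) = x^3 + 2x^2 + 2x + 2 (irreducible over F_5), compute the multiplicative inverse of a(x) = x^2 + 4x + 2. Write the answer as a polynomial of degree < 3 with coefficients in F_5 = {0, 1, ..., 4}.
a(x)^(-1) ≡ 4x^2 + 1 (mod f(x))

Since f is irreducible over F_5, F_5[x]/(f) is a field and a(x) ≠ 0 has an inverse. Apply the extended Euclidean algorithm to f(x) and a(x) in F_5[x]: f(x) = (x + 3)·a(x) + (3x + 1);  a(x) = (2x + 4)·(3x + 1) + (3). The last nonzero remainder is the constant 3 = gcd(f, a) in F_5. Back-substituting through the division chain expresses 3 = s(x)·a(x) + t(x)·f(x) with s(x) ≡ 2x^2 + 3 (mod f), so (2x^2 + 3)·a(x) ≡ 3 (mod f). Multiplying by 3^(-1) ≡ 2 in F_5 gives a(x)^(-1) ≡ 2·(2x^2 + 3) ≡ 4x^2 + 1 (mod f). Check: (x^2 + 4x + 2)·(4x^2 + 1) = 4x^4 + x^3 + 4x^2 + 4x + 2 ≡ 1 (mod x^3 + 2x^2 + 2x + 2).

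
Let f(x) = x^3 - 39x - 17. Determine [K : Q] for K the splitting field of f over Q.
[K : Q] = 6

By the rational root test, any rational root of the monic integer polynomial f(x) = x^3 - 39x - 17 must be an integer dividing the constant term -17, i.e. one of ±{1, 17}. Evaluating: f(1) = -55, f(-1) = 21, f(17) = 4233, f(-17) = -4267; none is 0, so f has no rational root and is therefore irreducible over Q (a cubic with no linear factor over a field is irreducible). For an irreducible cubic, the Galois group is A_3 or S_3 according as the discriminant disc(f) = -4a^3 - 27b^2 = -4·(-39)^3 - 27·(-17)^2 = 229473 is or is not a square in Q. Here disc(f) = 229473 is not a perfect square in Q, so the Galois group of f over Q is not contained in A_3 and must be all of S_3. The splitting field has degree |S_3| = 6 over Q, so [K : Q] = 6.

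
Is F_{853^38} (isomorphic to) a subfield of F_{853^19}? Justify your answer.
No: F_{853^38} is not a subfield of F_{853^19}

F_{p^m} embeds in F_{p^n} iff m | n. Here 38 ∤ 19 (since 19 = 0·38 + 19 with remainder 19 ≠ 0), so F_{853^38} is not a subfield of F_{853^19}. Equivalently: if it were, the tower law would give 38 = [F_{853^38}:F_853] dividing [F_{853^19}:F_853] = 19, contradiction.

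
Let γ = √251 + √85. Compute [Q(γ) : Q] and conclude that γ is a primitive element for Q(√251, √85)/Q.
[Q(γ) : Q] = 4 (equivalently, Q(γ) = Q(√251, √85))

Obviously Q(γ) ⊆ Q(√251, √85), and [Q(√251, √85):Q] = 4 (since 251, 85 are distinct squarefree integers > 1 with 21335 not a perfect square). To show equality we compute the minimal polynomial of γ. From γ = √251 + √85: γ^2 = 251 + 2√(21335) + 85 = 336 + 2√(21335), so γ^2 - 336 = 2√(21335); squaring, (γ^2 - 336)^2 = 4·21335, i.e. γ^4 - 672γ^2 + 112896 - 85340 = 0, i.e. γ^4 - 672γ^2 + 27556 = 0. So γ is a root of x^4 - 672x^2 + 27556. This polynomial is irreducible over Q: it has no rational root (each ±√251 ± √85 is irrational), and any factorization into two quadratics over Q would force √(21335) ∈ Q (pairing opposite roots) or √251, √85 ∈ Q (other pairings), all impossible. Hence [Q(γ):Q] = 4 = [Q(√251, √85):Q], so Q(γ) = Q(√251, √85).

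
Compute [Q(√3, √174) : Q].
[Q(√3, √174) : Q] = 4

[Q(√3):Q] = 2 (min poly x^2 - 3, irreducible since 3 is squarefree > 1). For the top step, suppose √174 ∈ Q(√3), say √174 = c + d√3 with c, d ∈ Q. Squaring: 174 = c^2 + 3d^2 + 2cd√3. Since √3 ∉ Q this forces 2cd = 0. If d = 0 then √174 = c ∈ Q, contradicting 174 squarefree > 1. If c = 0 then 174 = 3d^2, so 3·174 = (3d)^2 is a perfect square in Q — but 3·174 = 522 is not a perfect square (since 3 and 174 are distinct squarefree integers). Contradiction. Hence √174 ∉ Q(√3), so x^2 - 174 stays irreducible over Q(√3) and [Q(√3, √174) : Q(√3)] = 2. By the tower law, [Q(√3, √174) : Q] = 2 · 2 = 4.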